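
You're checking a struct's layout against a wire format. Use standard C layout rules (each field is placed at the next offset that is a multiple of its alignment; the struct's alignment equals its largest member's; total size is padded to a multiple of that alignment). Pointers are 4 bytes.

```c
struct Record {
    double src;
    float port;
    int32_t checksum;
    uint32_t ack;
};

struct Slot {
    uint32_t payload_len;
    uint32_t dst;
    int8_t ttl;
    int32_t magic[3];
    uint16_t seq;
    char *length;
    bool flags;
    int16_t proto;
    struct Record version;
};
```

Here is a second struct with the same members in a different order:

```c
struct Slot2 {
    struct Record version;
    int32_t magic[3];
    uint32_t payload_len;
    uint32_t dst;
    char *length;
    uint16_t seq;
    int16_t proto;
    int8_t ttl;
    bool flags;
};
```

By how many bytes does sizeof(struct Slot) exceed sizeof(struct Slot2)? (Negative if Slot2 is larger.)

Record: 0..8  src  (8B, 8-aligned); 8..12  port  (4B, 4-aligned); 12..16  checksum  (4B, 4-aligned); 16..20  ack  (4B, 4-aligned); 20..24  -- tail padding (4B); sizeof = 24, alignof = 8
0..4  payload_len  (4B, 4-aligned)
4..8  dst  (4B, 4-aligned)
8..9  ttl  (1B, 1-aligned)
9..12  -- padding (3B)
12..24  magic  (12B, 4-aligned)
24..26  seq  (2B, 2-aligned)
26..28  -- padding (2B)
28..32  length  (4B, 4-aligned)
32..33  flags  (1B, 1-aligned)
33..34  -- padding (1B)
34..36  proto  (2B, 2-aligned)
36..40  -- padding (4B)
40..64  version  (24B, 8-aligned)
sizeof = 64, alignof = 8
— Slot2 —
0..24  version  (24B, 8-aligned)
24..36  magic  (12B, 4-aligned)
36..40  payload_len  (4B, 4-aligned)
40..44  dst  (4B, 4-aligned)
44..48  length  (4B, 4-aligned)
48..50  seq  (2B, 2-aligned)
50..52  proto  (2B, 2-aligned)
52..53  ttl  (1B, 1-aligned)
53..54  flags  (1B, 1-aligned)
54..56  -- tail padding (2B)
sizeof = 56, alignof = 8
64 − 56 = 8

8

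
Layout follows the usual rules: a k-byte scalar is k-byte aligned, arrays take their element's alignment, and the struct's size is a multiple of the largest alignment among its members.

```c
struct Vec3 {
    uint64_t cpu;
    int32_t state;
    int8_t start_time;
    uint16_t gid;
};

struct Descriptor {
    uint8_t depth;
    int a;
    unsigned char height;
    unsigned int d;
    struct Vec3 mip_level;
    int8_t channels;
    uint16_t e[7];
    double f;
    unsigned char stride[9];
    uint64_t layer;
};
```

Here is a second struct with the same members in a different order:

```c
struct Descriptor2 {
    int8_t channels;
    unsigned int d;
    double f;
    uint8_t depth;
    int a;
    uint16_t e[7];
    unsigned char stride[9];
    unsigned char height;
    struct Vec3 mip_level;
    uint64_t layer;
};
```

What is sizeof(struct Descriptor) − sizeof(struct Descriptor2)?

8

Vec3: 0..8  cpu  (8B, 8-aligned); 8..12  state  (4B, 4-aligned); 12..13  start_time  (1B, 1-aligned); 13..14  -- padding (1B); 14..16  gid  (2B, 2-aligned); sizeof = 16, alignof = 8
0..1  depth  (1B, 1-aligned)
1..4  -- padding (3B)
4..8  a  (4B, 4-aligned)
8..9  height  (1B, 1-aligned)
9..12  -- padding (3B)
12..16  d  (4B, 4-aligned)
16..32  mip_level  (16B, 8-aligned)
32..33  channels  (1B, 1-aligned)
33..34  -- padding (1B)
34..48  e  (14B, 2-aligned)
48..56  f  (8B, 8-aligned)
56..65  stride  (9B, 1-aligned)
65..72  -- padding (7B)
72..80  layer  (8B, 8-aligned)
sizeof = 80, alignof = 8
— Descriptor2 —
0..1  channels  (1B, 1-aligned)
1..4  -- padding (3B)
4..8  d  (4B, 4-aligned)
8..16  f  (8B, 8-aligned)
16..17  depth  (1B, 1-aligned)
17..20  -- padding (3B)
20..24  a  (4B, 4-aligned)
24..38  e  (14B, 2-aligned)
38..47  stride  (9B, 1-aligned)
47..48  height  (1B, 1-aligned)
48..64  mip_level  (16B, 8-aligned)
64..72  layer  (8B, 8-aligned)
sizeof = 72, alignof = 8
80 − 72 = 8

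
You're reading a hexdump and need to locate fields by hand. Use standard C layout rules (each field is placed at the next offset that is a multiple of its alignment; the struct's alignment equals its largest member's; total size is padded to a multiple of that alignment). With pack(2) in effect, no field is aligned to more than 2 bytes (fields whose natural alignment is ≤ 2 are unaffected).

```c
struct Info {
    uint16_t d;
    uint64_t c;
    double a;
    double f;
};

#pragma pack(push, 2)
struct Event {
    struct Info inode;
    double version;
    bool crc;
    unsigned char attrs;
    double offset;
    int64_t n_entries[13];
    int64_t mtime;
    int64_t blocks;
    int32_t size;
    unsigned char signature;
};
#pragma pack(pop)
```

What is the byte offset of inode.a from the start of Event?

Info: @0: d [2B, align 2] → 2; +6 pad (align 8); @8: c [8B, align 8] → 16; @16: a [8B, align 8] → 24; @24: f [8B, align 8] → 32; size 32, align 8
@0: inode [32B, align 2] → 32
within Info: a at 16
0 + 16 = 16

16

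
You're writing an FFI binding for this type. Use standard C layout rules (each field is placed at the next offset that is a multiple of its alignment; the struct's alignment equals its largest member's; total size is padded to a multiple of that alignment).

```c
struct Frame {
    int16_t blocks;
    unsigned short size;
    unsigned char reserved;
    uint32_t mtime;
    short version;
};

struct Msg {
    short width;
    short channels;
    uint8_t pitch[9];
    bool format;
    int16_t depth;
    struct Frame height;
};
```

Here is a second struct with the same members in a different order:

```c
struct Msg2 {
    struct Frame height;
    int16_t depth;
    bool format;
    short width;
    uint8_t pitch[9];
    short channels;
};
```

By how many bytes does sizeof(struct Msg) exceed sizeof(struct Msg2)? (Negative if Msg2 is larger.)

-4

Frame: 0..2  blocks  (2B, 2-aligned); 2..4  size  (2B, 2-aligned); 4..5  reserved  (1B, 1-aligned); 5..8  -- padding (3B); 8..12  mtime  (4B, 4-aligned); 12..14  version  (2B, 2-aligned); 14..16  -- tail padding (2B); sizeof = 16, alignof = 4
0..2  width  (2B, 2-aligned)
2..4  channels  (2B, 2-aligned)
4..13  pitch  (9B, 1-aligned)
13..14  format  (1B, 1-aligned)
14..16  depth  (2B, 2-aligned)
16..32  height  (16B, 4-aligned)
sizeof = 32, alignof = 4
— Msg2 —
0..16  height  (16B, 4-aligned)
16..18  depth  (2B, 2-aligned)
18..19  format  (1B, 1-aligned)
19..20  -- padding (1B)
20..22  width  (2B, 2-aligned)
22..31  pitch  (9B, 1-aligned)
31..32  -- padding (1B)
32..34  channels  (2B, 2-aligned)
34..36  -- tail padding (2B)
sizeof = 36, alignof = 4
32 − 36 = -4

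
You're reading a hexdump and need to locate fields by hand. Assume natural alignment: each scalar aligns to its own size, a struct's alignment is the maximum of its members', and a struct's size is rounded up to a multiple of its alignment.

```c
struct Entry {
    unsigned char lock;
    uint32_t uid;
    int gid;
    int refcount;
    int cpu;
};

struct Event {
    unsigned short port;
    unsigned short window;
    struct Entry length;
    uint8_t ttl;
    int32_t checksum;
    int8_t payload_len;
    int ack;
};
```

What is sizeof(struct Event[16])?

Entry: 0..1  lock  (1B, 1-aligned); 1..4  -- padding (3B); 4..8  uid  (4B, 4-aligned); 8..12  gid  (4B, 4-aligned); 12..16  refcount  (4B, 4-aligned); 16..20  cpu  (4B, 4-aligned); sizeof = 20, alignof = 4
0..2  port  (2B, 2-aligned)
2..4  window  (2B, 2-aligned)
4..24  length  (20B, 4-aligned)
24..25  ttl  (1B, 1-aligned)
25..28  -- padding (3B)
28..32  checksum  (4B, 4-aligned)
32..33  payload_len  (1B, 1-aligned)
33..36  -- padding (3B)
36..40  ack  (4B, 4-aligned)
sizeof = 40, alignof = 4
array of 16: 16 × 40 = 640

640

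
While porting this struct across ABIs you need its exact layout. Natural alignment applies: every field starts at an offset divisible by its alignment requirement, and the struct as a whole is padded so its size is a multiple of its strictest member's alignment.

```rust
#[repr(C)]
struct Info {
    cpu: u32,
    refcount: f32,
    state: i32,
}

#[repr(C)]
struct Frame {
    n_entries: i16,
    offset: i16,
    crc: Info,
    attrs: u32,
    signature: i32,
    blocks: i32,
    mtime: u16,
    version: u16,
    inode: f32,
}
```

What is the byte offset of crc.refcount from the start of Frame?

8

Info: @0: cpu [4B, align 4] → 4; @4: refcount [4B, align 4] → 8; @8: state [4B, align 4] → 12; size 12, align 4
@0: n_entries [2B, align 2] → 2
@2: offset [2B, align 2] → 4
@4: crc [12B, align 4] → 16
within Info: refcount at 4
4 + 4 = 8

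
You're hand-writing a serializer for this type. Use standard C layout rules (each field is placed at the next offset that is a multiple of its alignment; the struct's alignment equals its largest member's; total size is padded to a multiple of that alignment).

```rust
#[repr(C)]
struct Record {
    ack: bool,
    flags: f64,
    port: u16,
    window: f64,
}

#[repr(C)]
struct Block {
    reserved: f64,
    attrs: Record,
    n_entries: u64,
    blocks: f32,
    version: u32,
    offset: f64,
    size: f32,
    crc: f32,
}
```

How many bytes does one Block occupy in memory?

72 bytes

Record: 0..1  ack  (1B, 1-aligned); 1..8  -- padding (7B); 8..16  flags  (8B, 8-aligned); 16..18  port  (2B, 2-aligned); 18..24  -- padding (6B); 24..32  window  (8B, 8-aligned); sizeof = 32, alignof = 8
0..8  reserved  (8B, 8-aligned)
8..40  attrs  (32B, 8-aligned)
40..48  n_entries  (8B, 8-aligned)
48..52  blocks  (4B, 4-aligned)
52..56  version  (4B, 4-aligned)
56..64  offset  (8B, 8-aligned)
64..68  size  (4B, 4-aligned)
68..72  crc  (4B, 4-aligned)
sizeof = 72, alignof = 8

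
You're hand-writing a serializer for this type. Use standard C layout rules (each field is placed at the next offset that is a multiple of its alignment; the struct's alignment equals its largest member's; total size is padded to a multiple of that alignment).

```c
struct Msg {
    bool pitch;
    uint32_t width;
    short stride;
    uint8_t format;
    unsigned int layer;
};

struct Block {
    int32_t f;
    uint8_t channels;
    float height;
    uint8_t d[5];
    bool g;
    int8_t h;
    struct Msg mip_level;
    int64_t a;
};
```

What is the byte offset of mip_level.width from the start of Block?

24

Msg: 0..1  pitch  (1B, 1-aligned); 1..4  -- padding (3B); 4..8  width  (4B, 4-aligned); 8..10  stride  (2B, 2-aligned); 10..11  format  (1B, 1-aligned); 11..12  -- padding (1B); 12..16  layer  (4B, 4-aligned); sizeof = 16, alignof = 4
0..4  f  (4B, 4-aligned)
4..5  channels  (1B, 1-aligned)
5..8  -- padding (3B)
8..12  height  (4B, 4-aligned)
12..17  d  (5B, 1-aligned)
17..18  g  (1B, 1-aligned)
18..19  h  (1B, 1-aligned)
19..20  -- padding (1B)
20..36  mip_level  (16B, 4-aligned)
within Msg: width at 4
20 + 4 = 24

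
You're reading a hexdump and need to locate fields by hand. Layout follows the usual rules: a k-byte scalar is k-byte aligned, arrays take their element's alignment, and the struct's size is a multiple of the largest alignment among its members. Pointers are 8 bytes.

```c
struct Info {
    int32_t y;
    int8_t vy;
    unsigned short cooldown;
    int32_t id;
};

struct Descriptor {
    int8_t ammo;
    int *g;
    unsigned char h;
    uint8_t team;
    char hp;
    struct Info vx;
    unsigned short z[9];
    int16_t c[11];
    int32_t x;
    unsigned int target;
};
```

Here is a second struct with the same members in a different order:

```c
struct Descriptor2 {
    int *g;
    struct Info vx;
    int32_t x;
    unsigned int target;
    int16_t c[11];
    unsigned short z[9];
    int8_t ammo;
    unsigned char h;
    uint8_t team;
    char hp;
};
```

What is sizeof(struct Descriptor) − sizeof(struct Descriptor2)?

8

Info: 0..4  y  (4B, 4-aligned); 4..5  vy  (1B, 1-aligned); 5..6  -- padding (1B); 6..8  cooldown  (2B, 2-aligned); 8..12  id  (4B, 4-aligned); sizeof = 12, alignof = 4
0..1  ammo  (1B, 1-aligned)
1..8  -- padding (7B)
8..16  g  (8B, 8-aligned)
16..17  h  (1B, 1-aligned)
17..18  team  (1B, 1-aligned)
18..19  hp  (1B, 1-aligned)
19..20  -- padding (1B)
20..32  vx  (12B, 4-aligned)
32..50  z  (18B, 2-aligned)
50..72  c  (22B, 2-aligned)
72..76  x  (4B, 4-aligned)
76..80  target  (4B, 4-aligned)
sizeof = 80, alignof = 8
— Descriptor2 —
0..8  g  (8B, 8-aligned)
8..20  vx  (12B, 4-aligned)
20..24  x  (4B, 4-aligned)
24..28  target  (4B, 4-aligned)
28..50  c  (22B, 2-aligned)
50..68  z  (18B, 2-aligned)
68..69  ammo  (1B, 1-aligned)
69..70  h  (1B, 1-aligned)
70..71  team  (1B, 1-aligned)
71..72  hp  (1B, 1-aligned)
sizeof = 72, alignof = 8
80 − 72 = 8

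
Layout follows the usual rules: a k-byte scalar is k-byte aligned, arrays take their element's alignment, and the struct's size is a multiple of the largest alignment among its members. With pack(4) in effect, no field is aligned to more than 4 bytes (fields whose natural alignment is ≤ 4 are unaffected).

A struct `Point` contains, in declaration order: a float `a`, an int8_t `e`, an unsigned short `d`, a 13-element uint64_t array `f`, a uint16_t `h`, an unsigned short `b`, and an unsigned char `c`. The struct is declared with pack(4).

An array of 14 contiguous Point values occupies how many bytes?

@0: a [4B, align 4] → 4
@4: e [1B, align 1] → 5
+1 pad (align 2)
@6: d [2B, align 2] → 8
@8: f [104B, align 4] → 112
@112: h [2B, align 2] → 114
@114: b [2B, align 2] → 116
@116: c [1B, align 1] → 117
+3 tail pad (align 4)
size 120, align 4
array of 14: 14 × 120 = 1680

1680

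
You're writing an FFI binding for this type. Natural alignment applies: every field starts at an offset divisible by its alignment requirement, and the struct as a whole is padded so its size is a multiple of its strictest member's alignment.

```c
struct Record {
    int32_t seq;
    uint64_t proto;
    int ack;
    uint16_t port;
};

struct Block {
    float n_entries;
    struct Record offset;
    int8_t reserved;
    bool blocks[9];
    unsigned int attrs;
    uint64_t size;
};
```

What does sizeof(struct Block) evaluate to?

56

Record: @0: seq [4B, align 4] → 4; +4 pad (align 8); @8: proto [8B, align 8] → 16; @16: ack [4B, align 4] → 20; @20: port [2B, align 2] → 22; +2 tail pad (align 8); size 24, align 8
@0: n_entries [4B, align 4] → 4
+4 pad (align 8)
@8: offset [24B, align 8] → 32
@32: reserved [1B, align 1] → 33
@33: blocks [9B, align 1] → 42
+2 pad (align 4)
@44: attrs [4B, align 4] → 48
@48: size [8B, align 8] → 56
size 56, align 8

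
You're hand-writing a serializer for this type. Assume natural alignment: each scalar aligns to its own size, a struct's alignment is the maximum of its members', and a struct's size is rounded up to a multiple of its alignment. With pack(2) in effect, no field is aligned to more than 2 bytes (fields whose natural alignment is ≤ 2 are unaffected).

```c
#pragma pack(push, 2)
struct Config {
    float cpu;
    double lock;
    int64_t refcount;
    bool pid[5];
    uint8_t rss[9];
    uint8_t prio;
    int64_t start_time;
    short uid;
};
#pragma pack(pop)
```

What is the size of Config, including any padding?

cpu at 0 (size 4, align 2) → ends 4
lock at 4 (size 8, align 2) → ends 12
refcount at 12 (size 8, align 2) → ends 20
pid at 20 (size 5, align 1) → ends 25
rss at 25 (size 9, align 1) → ends 34
prio at 34 (size 1, align 1) → ends 35
pad 1 to align 2 for start_time
start_time at 36 (size 8, align 2) → ends 44
uid at 44 (size 2, align 2) → ends 46
total 46 bytes, alignment 2

46 bytes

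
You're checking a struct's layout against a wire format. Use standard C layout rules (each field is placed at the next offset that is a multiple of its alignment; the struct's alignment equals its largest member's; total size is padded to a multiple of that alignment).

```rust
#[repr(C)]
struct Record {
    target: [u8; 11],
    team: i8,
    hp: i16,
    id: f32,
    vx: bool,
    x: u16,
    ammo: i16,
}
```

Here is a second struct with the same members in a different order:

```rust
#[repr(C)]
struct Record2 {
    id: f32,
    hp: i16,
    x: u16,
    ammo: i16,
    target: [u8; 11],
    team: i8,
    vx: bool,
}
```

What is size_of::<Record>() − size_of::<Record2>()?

4

target at 0 (size 11, align 1) → ends 11
team at 11 (size 1, align 1) → ends 12
hp at 12 (size 2, align 2) → ends 14
pad 2 to align 4 for id
id at 16 (size 4, align 4) → ends 20
vx at 20 (size 1, align 1) → ends 21
pad 1 to align 2 for x
x at 22 (size 2, align 2) → ends 24
ammo at 24 (size 2, align 2) → ends 26
tail pad 2 to reach multiple of 4
total 28 bytes, alignment 4
— Record2 —
id at 0 (size 4, align 4) → ends 4
hp at 4 (size 2, align 2) → ends 6
x at 6 (size 2, align 2) → ends 8
ammo at 8 (size 2, align 2) → ends 10
target at 10 (size 11, align 1) → ends 21
team at 21 (size 1, align 1) → ends 22
vx at 22 (size 1, align 1) → ends 23
tail pad 1 to reach multiple of 4
total 24 bytes, alignment 4
28 − 24 = 4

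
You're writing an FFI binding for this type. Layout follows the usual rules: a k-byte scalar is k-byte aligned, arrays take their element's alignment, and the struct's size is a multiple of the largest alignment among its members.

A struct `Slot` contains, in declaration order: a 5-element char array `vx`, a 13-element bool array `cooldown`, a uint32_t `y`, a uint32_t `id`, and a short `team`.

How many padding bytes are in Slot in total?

0..5  vx  (5B, 1-aligned)
5..18  cooldown  (13B, 1-aligned)
18..20  -- padding (2B)
20..24  y  (4B, 4-aligned)
24..28  id  (4B, 4-aligned)
28..30  team  (2B, 2-aligned)
30..32  -- tail padding (2B)
sizeof = 32, alignof = 4
data bytes 28, size 32 → padding 4

4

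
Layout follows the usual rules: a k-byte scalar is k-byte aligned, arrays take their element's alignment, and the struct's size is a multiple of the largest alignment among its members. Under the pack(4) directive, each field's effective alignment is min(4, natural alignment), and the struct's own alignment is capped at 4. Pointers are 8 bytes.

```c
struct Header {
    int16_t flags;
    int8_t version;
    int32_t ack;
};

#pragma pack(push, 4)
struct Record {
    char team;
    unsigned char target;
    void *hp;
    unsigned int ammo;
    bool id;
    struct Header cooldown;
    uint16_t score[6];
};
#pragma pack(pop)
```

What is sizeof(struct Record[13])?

Header: 0..2  flags  (2B, 2-aligned); 2..3  version  (1B, 1-aligned); 3..4  -- padding (1B); 4..8  ack  (4B, 4-aligned); sizeof = 8, alignof = 4
0..1  team  (1B, 1-aligned)
1..2  target  (1B, 1-aligned)
2..4  -- padding (2B)
4..12  hp  (8B, 4-aligned)
12..16  ammo  (4B, 4-aligned)
16..17  id  (1B, 1-aligned)
17..20  -- padding (3B)
20..28  cooldown  (8B, 4-aligned)
28..40  score  (12B, 2-aligned)
sizeof = 40, alignof = 4
array of 13: 13 × 40 = 520

520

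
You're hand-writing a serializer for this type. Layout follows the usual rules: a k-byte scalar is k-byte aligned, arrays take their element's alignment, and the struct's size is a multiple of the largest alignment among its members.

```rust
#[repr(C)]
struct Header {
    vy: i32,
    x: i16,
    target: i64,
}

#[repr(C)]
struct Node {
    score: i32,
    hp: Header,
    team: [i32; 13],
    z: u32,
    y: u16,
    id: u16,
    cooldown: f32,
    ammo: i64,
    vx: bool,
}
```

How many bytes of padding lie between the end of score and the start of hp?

4

Header: @0: vy [4B, align 4] → 4; @4: x [2B, align 2] → 6; +2 pad (align 8); @8: target [8B, align 8] → 16; size 16, align 8
@0: score [4B, align 4] → 4
+4 pad (align 8)
@8: hp [16B, align 8] → 24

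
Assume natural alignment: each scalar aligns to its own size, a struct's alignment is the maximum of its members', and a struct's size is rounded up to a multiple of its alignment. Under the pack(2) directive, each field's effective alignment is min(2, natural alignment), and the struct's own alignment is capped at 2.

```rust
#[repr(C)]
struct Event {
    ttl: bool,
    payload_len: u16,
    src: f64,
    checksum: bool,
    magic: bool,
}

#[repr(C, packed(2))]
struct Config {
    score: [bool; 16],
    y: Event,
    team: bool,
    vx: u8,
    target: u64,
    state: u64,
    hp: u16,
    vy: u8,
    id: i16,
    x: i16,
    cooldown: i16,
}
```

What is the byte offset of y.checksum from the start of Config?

32

Event: @0: ttl [1B, align 1] → 1; +1 pad (align 2); @2: payload_len [2B, align 2] → 4; +4 pad (align 8); @8: src [8B, align 8] → 16; @16: checksum [1B, align 1] → 17; @17: magic [1B, align 1] → 18; +6 tail pad (align 8); size 24, align 8
@0: score [16B, align 1] → 16
@16: y [24B, align 2] → 40
within Event: checksum at 16
16 + 16 = 32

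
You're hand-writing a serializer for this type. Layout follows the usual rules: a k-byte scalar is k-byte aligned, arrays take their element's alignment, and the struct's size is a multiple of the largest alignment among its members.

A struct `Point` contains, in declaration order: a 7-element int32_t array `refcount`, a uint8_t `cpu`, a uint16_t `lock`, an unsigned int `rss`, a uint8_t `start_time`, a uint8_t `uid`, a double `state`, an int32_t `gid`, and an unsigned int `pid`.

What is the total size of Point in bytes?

56

0..28  refcount  (28B, 4-aligned)
28..29  cpu  (1B, 1-aligned)
29..30  -- padding (1B)
30..32  lock  (2B, 2-aligned)
32..36  rss  (4B, 4-aligned)
36..37  start_time  (1B, 1-aligned)
37..38  uid  (1B, 1-aligned)
38..40  -- padding (2B)
40..48  state  (8B, 8-aligned)
48..52  gid  (4B, 4-aligned)
52..56  pid  (4B, 4-aligned)
sizeof = 56, alignof = 8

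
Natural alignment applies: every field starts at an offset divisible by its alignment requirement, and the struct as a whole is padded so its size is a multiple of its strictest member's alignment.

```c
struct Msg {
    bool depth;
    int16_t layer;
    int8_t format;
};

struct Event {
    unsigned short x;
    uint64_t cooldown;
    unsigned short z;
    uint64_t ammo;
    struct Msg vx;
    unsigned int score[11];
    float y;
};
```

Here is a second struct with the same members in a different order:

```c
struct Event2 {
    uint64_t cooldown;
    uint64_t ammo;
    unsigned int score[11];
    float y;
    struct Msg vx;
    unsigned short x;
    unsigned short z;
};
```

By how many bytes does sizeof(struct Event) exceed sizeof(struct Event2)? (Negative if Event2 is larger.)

Msg: @0: depth [1B, align 1] → 1; +1 pad (align 2); @2: layer [2B, align 2] → 4; @4: format [1B, align 1] → 5; +1 tail pad (align 2); size 6, align 2
@0: x [2B, align 2] → 2
+6 pad (align 8)
@8: cooldown [8B, align 8] → 16
@16: z [2B, align 2] → 18
+6 pad (align 8)
@24: ammo [8B, align 8] → 32
@32: vx [6B, align 2] → 38
+2 pad (align 4)
@40: score [44B, align 4] → 84
@84: y [4B, align 4] → 88
size 88, align 8
— Event2 —
@0: cooldown [8B, align 8] → 8
@8: ammo [8B, align 8] → 16
@16: score [44B, align 4] → 60
@60: y [4B, align 4] → 64
@64: vx [6B, align 2] → 70
@70: x [2B, align 2] → 72
@72: z [2B, align 2] → 74
+6 tail pad (align 8)
size 80, align 8
88 − 80 = 8

8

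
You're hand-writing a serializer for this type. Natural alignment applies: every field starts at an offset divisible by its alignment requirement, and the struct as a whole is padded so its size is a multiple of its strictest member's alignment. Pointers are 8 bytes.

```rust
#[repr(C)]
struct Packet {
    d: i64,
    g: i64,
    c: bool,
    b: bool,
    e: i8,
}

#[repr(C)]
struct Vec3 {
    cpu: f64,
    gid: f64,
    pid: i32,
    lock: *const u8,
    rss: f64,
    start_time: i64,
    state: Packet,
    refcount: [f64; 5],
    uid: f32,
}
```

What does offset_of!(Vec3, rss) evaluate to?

Packet: 0..8  d  (8B, 8-aligned); 8..16  g  (8B, 8-aligned); 16..17  c  (1B, 1-aligned); 17..18  b  (1B, 1-aligned); 18..19  e  (1B, 1-aligned); 19..24  -- tail padding (5B); sizeof = 24, alignof = 8
0..8  cpu  (8B, 8-aligned)
8..16  gid  (8B, 8-aligned)
16..20  pid  (4B, 4-aligned)
20..24  -- padding (4B)
24..32  lock  (8B, 8-aligned)
32..40  rss  (8B, 8-aligned)

32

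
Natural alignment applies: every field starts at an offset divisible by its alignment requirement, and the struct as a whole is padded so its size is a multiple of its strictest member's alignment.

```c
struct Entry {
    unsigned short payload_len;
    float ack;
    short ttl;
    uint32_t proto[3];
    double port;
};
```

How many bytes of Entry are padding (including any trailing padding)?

4

payload_len at 0 (size 2, align 2) → ends 2
pad 2 to align 4 for ack
ack at 4 (size 4, align 4) → ends 8
ttl at 8 (size 2, align 2) → ends 10
pad 2 to align 4 for proto
proto at 12 (size 12, align 4) → ends 24
port at 24 (size 8, align 8) → ends 32
total 32 bytes, alignment 8
data bytes 28, size 32 → padding 4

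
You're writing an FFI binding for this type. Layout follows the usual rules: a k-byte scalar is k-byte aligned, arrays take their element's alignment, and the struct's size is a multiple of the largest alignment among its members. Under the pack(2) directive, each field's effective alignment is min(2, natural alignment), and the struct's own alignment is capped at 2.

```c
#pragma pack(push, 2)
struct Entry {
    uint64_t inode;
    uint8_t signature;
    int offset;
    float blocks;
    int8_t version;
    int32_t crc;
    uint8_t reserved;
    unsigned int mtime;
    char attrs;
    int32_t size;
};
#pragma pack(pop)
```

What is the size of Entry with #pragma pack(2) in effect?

36

@0: inode [8B, align 2] → 8
@8: signature [1B, align 1] → 9
+1 pad (align 2)
@10: offset [4B, align 2] → 14
@14: blocks [4B, align 2] → 18
@18: version [1B, align 1] → 19
+1 pad (align 2)
@20: crc [4B, align 2] → 24
@24: reserved [1B, align 1] → 25
+1 pad (align 2)
@26: mtime [4B, align 2] → 30
@30: attrs [1B, align 1] → 31
+1 pad (align 2)
@32: size [4B, align 2] → 36
size 36, align 2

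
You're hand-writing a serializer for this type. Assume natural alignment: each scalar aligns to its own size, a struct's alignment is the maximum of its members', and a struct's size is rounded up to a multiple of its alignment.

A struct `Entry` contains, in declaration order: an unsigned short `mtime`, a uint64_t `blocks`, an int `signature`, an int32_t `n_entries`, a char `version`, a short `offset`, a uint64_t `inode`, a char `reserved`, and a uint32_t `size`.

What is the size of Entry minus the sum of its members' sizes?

0..2  mtime  (2B, 2-aligned)
2..8  -- padding (6B)
8..16  blocks  (8B, 8-aligned)
16..20  signature  (4B, 4-aligned)
20..24  n_entries  (4B, 4-aligned)
24..25  version  (1B, 1-aligned)
25..26  -- padding (1B)
26..28  offset  (2B, 2-aligned)
28..32  -- padding (4B)
32..40  inode  (8B, 8-aligned)
40..41  reserved  (1B, 1-aligned)
41..44  -- padding (3B)
44..48  size  (4B, 4-aligned)
sizeof = 48, alignof = 8
data bytes 34, size 48 → padding 14

14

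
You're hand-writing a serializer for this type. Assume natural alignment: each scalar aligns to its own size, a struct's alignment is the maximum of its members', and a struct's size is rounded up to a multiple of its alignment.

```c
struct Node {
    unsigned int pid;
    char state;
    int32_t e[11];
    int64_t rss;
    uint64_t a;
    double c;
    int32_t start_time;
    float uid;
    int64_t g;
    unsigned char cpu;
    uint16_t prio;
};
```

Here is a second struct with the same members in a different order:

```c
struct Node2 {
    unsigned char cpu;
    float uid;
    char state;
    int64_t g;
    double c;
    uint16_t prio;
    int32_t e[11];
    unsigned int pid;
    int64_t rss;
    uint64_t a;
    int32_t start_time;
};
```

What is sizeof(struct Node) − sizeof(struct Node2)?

-8

@0: pid [4B, align 4] → 4
@4: state [1B, align 1] → 5
+3 pad (align 4)
@8: e [44B, align 4] → 52
+4 pad (align 8)
@56: rss [8B, align 8] → 64
@64: a [8B, align 8] → 72
@72: c [8B, align 8] → 80
@80: start_time [4B, align 4] → 84
@84: uid [4B, align 4] → 88
@88: g [8B, align 8] → 96
@96: cpu [1B, align 1] → 97
+1 pad (align 2)
@98: prio [2B, align 2] → 100
+4 tail pad (align 8)
size 104, align 8
— Node2 —
@0: cpu [1B, align 1] → 1
+3 pad (align 4)
@4: uid [4B, align 4] → 8
@8: state [1B, align 1] → 9
+7 pad (align 8)
@16: g [8B, align 8] → 24
@24: c [8B, align 8] → 32
@32: prio [2B, align 2] → 34
+2 pad (align 4)
@36: e [44B, align 4] → 80
@80: pid [4B, align 4] → 84
+4 pad (align 8)
@88: rss [8B, align 8] → 96
@96: a [8B, align 8] → 104
@104: start_time [4B, align 4] → 108
+4 tail pad (align 8)
size 112, align 8
104 − 112 = -8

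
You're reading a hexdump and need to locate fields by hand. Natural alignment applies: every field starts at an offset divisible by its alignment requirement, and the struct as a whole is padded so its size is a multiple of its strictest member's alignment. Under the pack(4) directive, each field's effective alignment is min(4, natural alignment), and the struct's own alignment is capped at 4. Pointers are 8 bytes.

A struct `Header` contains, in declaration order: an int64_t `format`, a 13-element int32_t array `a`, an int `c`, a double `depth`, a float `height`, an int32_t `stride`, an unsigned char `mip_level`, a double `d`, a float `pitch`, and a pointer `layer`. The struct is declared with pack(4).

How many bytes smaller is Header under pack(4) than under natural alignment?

8

natural layout:
  format at 0 (size 8, align 8) → ends 8
  a at 8 (size 52, align 4) → ends 60
  c at 60 (size 4, align 4) → ends 64
  depth at 64 (size 8, align 8) → ends 72
  height at 72 (size 4, align 4) → ends 76
  stride at 76 (size 4, align 4) → ends 80
  mip_level at 80 (size 1, align 1) → ends 81
  pad 7 to align 8 for d
  d at 88 (size 8, align 8) → ends 96
  pitch at 96 (size 4, align 4) → ends 100
  pad 4 to align 8 for layer
  layer at 104 (size 8, align 8) → ends 112
  total 112 bytes, alignment 8
packed(4) layout:
  format at 0 (size 8, align 4) → ends 8
  a at 8 (size 52, align 4) → ends 60
  c at 60 (size 4, align 4) → ends 64
  depth at 64 (size 8, align 4) → ends 72
  height at 72 (size 4, align 4) → ends 76
  stride at 76 (size 4, align 4) → ends 80
  mip_level at 80 (size 1, align 1) → ends 81
  pad 3 to align 4 for d
  d at 84 (size 8, align 4) → ends 92
  pitch at 92 (size 4, align 4) → ends 96
  layer at 96 (size 8, align 4) → ends 104
  total 104 bytes, alignment 4
112 − 104 = 8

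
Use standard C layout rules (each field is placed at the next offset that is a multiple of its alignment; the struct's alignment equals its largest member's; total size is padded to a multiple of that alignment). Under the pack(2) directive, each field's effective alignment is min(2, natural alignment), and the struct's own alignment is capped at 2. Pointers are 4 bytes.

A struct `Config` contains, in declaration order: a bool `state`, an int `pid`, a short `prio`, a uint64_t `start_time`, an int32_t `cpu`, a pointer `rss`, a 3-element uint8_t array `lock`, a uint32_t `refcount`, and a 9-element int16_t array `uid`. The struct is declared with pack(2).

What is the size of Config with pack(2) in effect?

50

@0: state [1B, align 1] → 1
+1 pad (align 2)
@2: pid [4B, align 2] → 6
@6: prio [2B, align 2] → 8
@8: start_time [8B, align 2] → 16
@16: cpu [4B, align 2] → 20
@20: rss [4B, align 2] → 24
@24: lock [3B, align 1] → 27
+1 pad (align 2)
@28: refcount [4B, align 2] → 32
@32: uid [18B, align 2] → 50
size 50, align 2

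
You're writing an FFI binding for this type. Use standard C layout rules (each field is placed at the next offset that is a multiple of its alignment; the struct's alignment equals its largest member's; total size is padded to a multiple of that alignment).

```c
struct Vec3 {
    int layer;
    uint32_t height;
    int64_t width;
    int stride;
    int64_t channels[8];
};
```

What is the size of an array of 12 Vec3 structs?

1056

0..4  layer  (4B, 4-aligned)
4..8  height  (4B, 4-aligned)
8..16  width  (8B, 8-aligned)
16..20  stride  (4B, 4-aligned)
20..24  -- padding (4B)
24..88  channels  (64B, 8-aligned)
sizeof = 88, alignof = 8
array of 12: 12 × 88 = 1056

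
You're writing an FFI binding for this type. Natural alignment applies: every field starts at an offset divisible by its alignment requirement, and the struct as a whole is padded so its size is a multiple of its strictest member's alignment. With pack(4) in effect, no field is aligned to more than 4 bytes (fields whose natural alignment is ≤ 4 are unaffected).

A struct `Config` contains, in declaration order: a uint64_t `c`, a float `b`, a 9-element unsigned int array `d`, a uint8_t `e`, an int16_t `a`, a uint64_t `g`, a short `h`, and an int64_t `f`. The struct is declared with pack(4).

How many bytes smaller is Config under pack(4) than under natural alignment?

natural layout:
  0..8  c  (8B, 8-aligned)
  8..12  b  (4B, 4-aligned)
  12..48  d  (36B, 4-aligned)
  48..49  e  (1B, 1-aligned)
  49..50  -- padding (1B)
  50..52  a  (2B, 2-aligned)
  52..56  -- padding (4B)
  56..64  g  (8B, 8-aligned)
  64..66  h  (2B, 2-aligned)
  66..72  -- padding (6B)
  72..80  f  (8B, 8-aligned)
  sizeof = 80, alignof = 8
packed(4) layout:
  0..8  c  (8B, 4-aligned)
  8..12  b  (4B, 4-aligned)
  12..48  d  (36B, 4-aligned)
  48..49  e  (1B, 1-aligned)
  49..50  -- padding (1B)
  50..52  a  (2B, 2-aligned)
  52..60  g  (8B, 4-aligned)
  60..62  h  (2B, 2-aligned)
  62..64  -- padding (2B)
  64..72  f  (8B, 4-aligned)
  sizeof = 72, alignof = 4
80 − 72 = 8

8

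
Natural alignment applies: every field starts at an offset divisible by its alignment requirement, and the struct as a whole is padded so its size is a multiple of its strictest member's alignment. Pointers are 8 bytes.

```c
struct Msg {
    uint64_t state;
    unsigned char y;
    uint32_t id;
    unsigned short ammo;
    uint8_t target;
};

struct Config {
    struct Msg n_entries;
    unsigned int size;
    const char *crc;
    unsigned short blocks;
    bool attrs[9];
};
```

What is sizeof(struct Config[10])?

560

Msg: state at 0 (size 8, align 8) → ends 8; y at 8 (size 1, align 1) → ends 9; pad 3 to align 4 for id; id at 12 (size 4, align 4) → ends 16; ammo at 16 (size 2, align 2) → ends 18; target at 18 (size 1, align 1) → ends 19; tail pad 5 to reach multiple of 8; total 24 bytes, alignment 8
n_entries at 0 (size 24, align 8) → ends 24
size at 24 (size 4, align 4) → ends 28
pad 4 to align 8 for crc
crc at 32 (size 8, align 8) → ends 40
blocks at 40 (size 2, align 2) → ends 42
attrs at 42 (size 9, align 1) → ends 51
tail pad 5 to reach multiple of 8
total 56 bytes, alignment 8
array of 10: 10 × 56 = 560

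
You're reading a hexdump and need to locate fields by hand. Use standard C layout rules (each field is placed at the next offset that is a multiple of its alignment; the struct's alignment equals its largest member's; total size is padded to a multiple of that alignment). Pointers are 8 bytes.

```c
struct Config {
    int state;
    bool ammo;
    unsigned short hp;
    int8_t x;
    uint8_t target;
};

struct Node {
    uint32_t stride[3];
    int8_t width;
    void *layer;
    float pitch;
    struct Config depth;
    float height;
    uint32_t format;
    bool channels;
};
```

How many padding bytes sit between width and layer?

3

Config: state at 0 (size 4, align 4) → ends 4; ammo at 4 (size 1, align 1) → ends 5; pad 1 to align 2 for hp; hp at 6 (size 2, align 2) → ends 8; x at 8 (size 1, align 1) → ends 9; target at 9 (size 1, align 1) → ends 10; tail pad 2 to reach multiple of 4; total 12 bytes, alignment 4
stride at 0 (size 12, align 4) → ends 12
width at 12 (size 1, align 1) → ends 13
pad 3 to align 8 for layer
layer at 16 (size 8, align 8) → ends 24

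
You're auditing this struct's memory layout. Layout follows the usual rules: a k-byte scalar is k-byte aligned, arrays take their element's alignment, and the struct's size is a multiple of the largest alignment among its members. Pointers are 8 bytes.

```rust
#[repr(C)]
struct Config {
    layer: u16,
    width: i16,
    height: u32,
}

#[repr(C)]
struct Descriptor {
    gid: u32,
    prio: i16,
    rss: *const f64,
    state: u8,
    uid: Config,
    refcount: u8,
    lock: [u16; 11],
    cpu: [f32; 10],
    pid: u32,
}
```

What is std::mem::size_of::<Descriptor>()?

96 bytes

Config: @0: layer [2B, align 2] → 2; @2: width [2B, align 2] → 4; @4: height [4B, align 4] → 8; size 8, align 4
@0: gid [4B, align 4] → 4
@4: prio [2B, align 2] → 6
+2 pad (align 8)
@8: rss [8B, align 8] → 16
@16: state [1B, align 1] → 17
+3 pad (align 4)
@20: uid [8B, align 4] → 28
@28: refcount [1B, align 1] → 29
+1 pad (align 2)
@30: lock [22B, align 2] → 52
@52: cpu [40B, align 4] → 92
@92: pid [4B, align 4] → 96
size 96, align 8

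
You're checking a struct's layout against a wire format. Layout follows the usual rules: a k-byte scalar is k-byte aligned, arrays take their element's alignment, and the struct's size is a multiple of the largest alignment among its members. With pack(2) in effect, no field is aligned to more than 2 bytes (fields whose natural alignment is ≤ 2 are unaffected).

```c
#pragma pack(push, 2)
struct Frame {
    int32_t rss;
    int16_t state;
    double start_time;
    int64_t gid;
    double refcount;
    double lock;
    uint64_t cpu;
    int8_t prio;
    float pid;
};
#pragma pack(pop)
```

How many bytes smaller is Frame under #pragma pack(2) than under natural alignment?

natural layout:
  0..4  rss  (4B, 4-aligned)
  4..6  state  (2B, 2-aligned)
  6..8  -- padding (2B)
  8..16  start_time  (8B, 8-aligned)
  16..24  gid  (8B, 8-aligned)
  24..32  refcount  (8B, 8-aligned)
  32..40  lock  (8B, 8-aligned)
  40..48  cpu  (8B, 8-aligned)
  48..49  prio  (1B, 1-aligned)
  49..52  -- padding (3B)
  52..56  pid  (4B, 4-aligned)
  sizeof = 56, alignof = 8
packed(2) layout:
  0..4  rss  (4B, 2-aligned)
  4..6  state  (2B, 2-aligned)
  6..14  start_time  (8B, 2-aligned)
  14..22  gid  (8B, 2-aligned)
  22..30  refcount  (8B, 2-aligned)
  30..38  lock  (8B, 2-aligned)
  38..46  cpu  (8B, 2-aligned)
  46..47  prio  (1B, 1-aligned)
  47..48  -- padding (1B)
  48..52  pid  (4B, 2-aligned)
  sizeof = 52, alignof = 2
56 − 52 = 4

4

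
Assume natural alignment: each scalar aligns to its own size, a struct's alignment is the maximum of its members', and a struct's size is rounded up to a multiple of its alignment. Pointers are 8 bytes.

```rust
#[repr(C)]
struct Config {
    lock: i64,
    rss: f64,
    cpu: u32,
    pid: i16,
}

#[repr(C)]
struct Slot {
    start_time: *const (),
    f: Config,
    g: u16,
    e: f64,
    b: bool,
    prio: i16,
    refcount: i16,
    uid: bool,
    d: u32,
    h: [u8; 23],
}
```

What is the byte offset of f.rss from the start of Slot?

16

Config: 0..8  lock  (8B, 8-aligned); 8..16  rss  (8B, 8-aligned); 16..20  cpu  (4B, 4-aligned); 20..22  pid  (2B, 2-aligned); 22..24  -- tail padding (2B); sizeof = 24, alignof = 8
0..8  start_time  (8B, 8-aligned)
8..32  f  (24B, 8-aligned)
within Config: rss at 8
8 + 8 = 16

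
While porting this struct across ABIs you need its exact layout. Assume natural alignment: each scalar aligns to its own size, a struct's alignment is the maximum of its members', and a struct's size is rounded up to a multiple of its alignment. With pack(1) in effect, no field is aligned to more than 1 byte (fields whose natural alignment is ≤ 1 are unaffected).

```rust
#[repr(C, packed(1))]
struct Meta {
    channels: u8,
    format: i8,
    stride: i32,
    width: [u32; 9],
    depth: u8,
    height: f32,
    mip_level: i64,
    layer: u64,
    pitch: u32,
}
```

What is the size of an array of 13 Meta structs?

@0: channels [1B, align 1] → 1
@1: format [1B, align 1] → 2
@2: stride [4B, align 1] → 6
@6: width [36B, align 1] → 42
@42: depth [1B, align 1] → 43
@43: height [4B, align 1] → 47
@47: mip_level [8B, align 1] → 55
@55: layer [8B, align 1] → 63
@63: pitch [4B, align 1] → 67
size 67, align 1
array of 13: 13 × 67 = 871

871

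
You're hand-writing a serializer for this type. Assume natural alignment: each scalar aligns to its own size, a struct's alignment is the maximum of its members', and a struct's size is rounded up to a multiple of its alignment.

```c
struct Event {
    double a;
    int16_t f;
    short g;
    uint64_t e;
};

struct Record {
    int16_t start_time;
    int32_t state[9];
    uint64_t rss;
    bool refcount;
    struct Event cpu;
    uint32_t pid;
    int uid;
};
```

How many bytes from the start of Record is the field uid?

84

Event: a at 0 (size 8, align 8) → ends 8; f at 8 (size 2, align 2) → ends 10; g at 10 (size 2, align 2) → ends 12; pad 4 to align 8 for e; e at 16 (size 8, align 8) → ends 24; total 24 bytes, alignment 8
start_time at 0 (size 2, align 2) → ends 2
pad 2 to align 4 for state
state at 4 (size 36, align 4) → ends 40
rss at 40 (size 8, align 8) → ends 48
refcount at 48 (size 1, align 1) → ends 49
pad 7 to align 8 for cpu
cpu at 56 (size 24, align 8) → ends 80
pid at 80 (size 4, align 4) → ends 84
uid at 84 (size 4, align 4) → ends 88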